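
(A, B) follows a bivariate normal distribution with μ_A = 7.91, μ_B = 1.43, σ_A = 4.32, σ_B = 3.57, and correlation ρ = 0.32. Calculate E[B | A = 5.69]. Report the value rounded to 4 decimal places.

E[B | A=x] = μ_B + ρ(σ_B/σ_A)(x − μ_A) for jointly normal variables.
E[B | A=5.69] = 1.43 + (0.32)·(3.57/4.32)·(5.69 − (7.91)) = 1.43 + (0.26444)·(-2.22) = 0.8429.

0.8429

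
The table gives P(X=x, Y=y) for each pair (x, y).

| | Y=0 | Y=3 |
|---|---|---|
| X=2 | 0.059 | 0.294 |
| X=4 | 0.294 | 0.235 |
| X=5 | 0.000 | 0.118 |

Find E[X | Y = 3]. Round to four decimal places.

3.2736

P(Y = 3) = 0.647.
Summing X·P(X=x,Y=y) over the conditioning event gives 2.118.
E[X | Y = 3] = (2.118) / (0.647) = 3.2736.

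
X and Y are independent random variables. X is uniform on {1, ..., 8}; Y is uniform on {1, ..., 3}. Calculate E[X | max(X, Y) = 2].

5/3

Outcomes with max(X, Y) = 2: (1,2), (2,1), (2,2), each with probability 1/24.
E[X | max(X, Y) = 2] = (1 + 2 + 2) / 3 = 5/3.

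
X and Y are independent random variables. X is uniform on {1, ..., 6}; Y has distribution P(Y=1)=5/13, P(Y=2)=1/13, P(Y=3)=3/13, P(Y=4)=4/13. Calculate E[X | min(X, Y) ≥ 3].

P(min(X, Y) ≥ 3) = 14/39.
Summing X·P(x,y) over outcomes with min(X, Y) ≥ 3 gives 21/13.
E[X | min(X, Y) ≥ 3] = (21/13) / (14/39) = 9/2.

9/2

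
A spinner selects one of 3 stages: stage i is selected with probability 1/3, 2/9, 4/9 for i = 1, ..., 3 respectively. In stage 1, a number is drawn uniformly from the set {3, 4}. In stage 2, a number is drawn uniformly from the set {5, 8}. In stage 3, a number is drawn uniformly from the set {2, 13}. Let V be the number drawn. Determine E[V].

107/18

E[V | stage 1] = (3+4)/2 = 7/2.
E[V | stage 2] = (5+8)/2 = 13/2.
E[V | stage 3] = (2+13)/2 = 15/2.
By the law of total expectation,
E[V] = (1/3)·(7/2) + (2/9)·(13/2) + (4/9)·(15/2) = 107/18.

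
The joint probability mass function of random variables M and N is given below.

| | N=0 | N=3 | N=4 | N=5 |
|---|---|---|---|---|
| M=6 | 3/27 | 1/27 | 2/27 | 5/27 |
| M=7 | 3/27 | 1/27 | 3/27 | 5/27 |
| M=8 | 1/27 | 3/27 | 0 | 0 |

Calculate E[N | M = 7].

P(M = 7) = 4/9.
Σ N·P over the event = 0·(3/27) + 3·(1/27) + 4·(3/27) + 5·(5/27) = 40/27.
E[N | M = 7] = (40/27) / (4/9) = 10/3.

10/3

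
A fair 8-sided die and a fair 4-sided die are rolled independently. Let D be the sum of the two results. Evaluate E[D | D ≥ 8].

66/7

P(D ≥ 8) = 7/16.
Σ over the event: 8·1/8 + 9·1/8 + 10·3/32 + 11·1/16 + 12·1/32 = 33/8.
E[D | D ≥ 8] = (33/8) / (7/16) = 66/7.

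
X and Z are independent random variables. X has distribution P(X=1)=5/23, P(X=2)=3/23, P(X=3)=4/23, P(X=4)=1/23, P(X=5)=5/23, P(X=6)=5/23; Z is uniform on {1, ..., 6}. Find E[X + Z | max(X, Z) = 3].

19/4

P(max(X, Z) = 3) = 10/69.
Summing (X+Z)·P(x,y) over outcomes with max(X, Z) = 3 gives 95/138.
E[X + Z | max(X, Z) = 3] = (95/138) / (10/69) = 19/4.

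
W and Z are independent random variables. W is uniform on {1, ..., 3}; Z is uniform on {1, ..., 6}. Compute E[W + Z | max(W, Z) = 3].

24/5

P(max(W, Z) = 3) = 5/18.
Summing (W+Z)·P(x,y) over outcomes with max(W, Z) = 3 gives 4/3.
E[W + Z | max(W, Z) = 3] = (4/3) / (5/18) = 24/5.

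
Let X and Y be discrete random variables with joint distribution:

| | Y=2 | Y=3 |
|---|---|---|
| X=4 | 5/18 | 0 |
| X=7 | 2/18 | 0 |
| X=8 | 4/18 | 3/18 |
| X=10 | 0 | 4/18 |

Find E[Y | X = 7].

P(X = 7) = 1/9.
Σ Y·P over the event = 2·(2/18) = 2/9.
E[Y | X = 7] = (2/9) / (1/9) = 2.

2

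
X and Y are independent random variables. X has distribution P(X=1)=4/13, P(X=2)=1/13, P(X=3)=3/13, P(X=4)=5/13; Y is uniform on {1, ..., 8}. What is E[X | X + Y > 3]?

P(X + Y > 3) = 95/104.
Summing X·P(x,y) over outcomes with X + Y > 3 gives 135/52.
E[X | X + Y > 3] = (135/52) / (95/104) = 54/19.

54/19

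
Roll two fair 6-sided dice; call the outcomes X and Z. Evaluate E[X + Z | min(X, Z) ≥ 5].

11

Outcomes with min(X, Z) ≥ 5: (5,5), (5,6), (6,5), (6,6), each with probability 1/36.
E[X + Z | min(X, Z) ≥ 5] = (10 + 11 + 11 + 12) / 4 = 11.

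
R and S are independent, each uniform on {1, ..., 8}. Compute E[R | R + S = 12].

6

Outcomes with R + S = 12: (4,8), (5,7), (6,6), (7,5), (8,4), each with probability 1/64.
E[R | R + S = 12] = (4 + 5 + 6 + 7 + 8) / 5 = 6.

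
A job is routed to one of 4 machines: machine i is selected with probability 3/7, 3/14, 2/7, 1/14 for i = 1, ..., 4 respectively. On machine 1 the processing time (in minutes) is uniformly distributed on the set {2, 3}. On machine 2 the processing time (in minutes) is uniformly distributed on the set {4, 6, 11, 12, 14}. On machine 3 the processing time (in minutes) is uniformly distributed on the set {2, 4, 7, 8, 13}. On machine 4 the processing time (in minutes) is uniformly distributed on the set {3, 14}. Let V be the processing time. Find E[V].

789/140

E[V | machine 1] = (2+3)/2 = 5/2.
E[V | machine 2] = (4+6+11+12+14)/5 = 47/5.
E[V | machine 3] = (2+4+7+8+13)/5 = 34/5.
E[V | machine 4] = (3+14)/2 = 17/2.
E[V] = (3/7)·(5/2) + (3/14)·(47/5) + (2/7)·(34/5) + (1/14)·(17/2) = 789/140.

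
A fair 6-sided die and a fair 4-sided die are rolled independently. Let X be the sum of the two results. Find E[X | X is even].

P(X is even) = 1/2.
Σ over the event: 2·1/24 + 4·1/8 + 6·1/6 + 8·1/8 + 10·1/24 = 3.
E[X | X is even] = (3) / (1/2) = 6.

6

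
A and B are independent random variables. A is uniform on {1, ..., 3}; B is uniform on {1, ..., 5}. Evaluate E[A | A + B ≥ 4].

13/6

P(A + B ≥ 4) = 4/5.
Summing A·P(x,y) over outcomes with A + B ≥ 4 gives 26/15.
E[A | A + B ≥ 4] = (26/15) / (4/5) = 13/6.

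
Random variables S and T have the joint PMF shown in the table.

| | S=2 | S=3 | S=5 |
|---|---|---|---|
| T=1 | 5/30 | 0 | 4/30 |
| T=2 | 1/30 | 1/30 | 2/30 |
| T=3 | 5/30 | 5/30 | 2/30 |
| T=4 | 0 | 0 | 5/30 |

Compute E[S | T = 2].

15/4

P(T = 2) = 2/15.
Σ S·P over the event = 2·(1/30) + 3·(1/30) + 5·(2/30) = 1/2.
E[S | T = 2] = (1/2) / (2/15) = 15/4.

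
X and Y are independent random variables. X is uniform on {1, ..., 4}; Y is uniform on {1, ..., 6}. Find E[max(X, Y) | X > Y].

10/3

Outcomes with X > Y: (2,1), (3,1), (3,2), (4,1), (4,2), (4,3), each with probability 1/24.
E[max(X, Y) | X > Y] = (2 + 3 + 3 + 4 + 4 + 4) / 6 = 10/3.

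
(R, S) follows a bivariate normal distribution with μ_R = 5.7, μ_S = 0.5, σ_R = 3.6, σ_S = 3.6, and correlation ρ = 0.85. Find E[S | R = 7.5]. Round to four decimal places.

The regression of S on R has slope ρ·σ_S/σ_R and passes through (μ_R, μ_S).
E[S | R=7.5] = 0.5 + (0.85)·(3.6/3.6)·(7.5 − (5.7)) = 0.5 + (0.85)·(1.8) = 2.0300.

2.0300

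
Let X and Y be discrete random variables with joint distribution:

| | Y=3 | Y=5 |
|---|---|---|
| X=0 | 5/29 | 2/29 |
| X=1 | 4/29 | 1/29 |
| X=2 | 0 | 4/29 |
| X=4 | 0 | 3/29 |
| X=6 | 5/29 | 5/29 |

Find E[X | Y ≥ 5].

P(Y ≥ 5) = 15/29.
Σ X·P over the event = 0·(2/29) + 1·(1/29) + 2·(4/29) + 4·(3/29) + 6·(5/29) = 51/29.
E[X | Y ≥ 5] = (51/29) / (15/29) = 17/5.

17/5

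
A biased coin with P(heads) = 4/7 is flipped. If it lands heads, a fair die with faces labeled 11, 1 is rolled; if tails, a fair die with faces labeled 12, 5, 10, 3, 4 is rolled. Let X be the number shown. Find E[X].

E[X | heads] = (11+1)/2 = 6.
E[X | tails] = (12+5+10+3+4)/5 = 34/5.
By the law of total expectation,
E[X] = (4/7)·(6) + (3/7)·(34/5) = 222/35.

222/35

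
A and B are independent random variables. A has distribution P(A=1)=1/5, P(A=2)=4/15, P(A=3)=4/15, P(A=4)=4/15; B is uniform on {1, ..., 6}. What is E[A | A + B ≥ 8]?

10/3

P(A + B ≥ 8) = 4/15.
Summing A·P(x,y) over outcomes with A + B ≥ 8 gives 8/9.
E[A | A + B ≥ 8] = (8/9) / (4/15) = 10/3.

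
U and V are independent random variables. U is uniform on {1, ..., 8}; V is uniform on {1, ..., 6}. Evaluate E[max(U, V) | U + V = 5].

7/2

Outcomes with U + V = 5: (1,4), (2,3), (3,2), (4,1), each with probability 1/48.
E[max(U, V) | U + V = 5] = (4 + 3 + 3 + 4) / 4 = 7/2.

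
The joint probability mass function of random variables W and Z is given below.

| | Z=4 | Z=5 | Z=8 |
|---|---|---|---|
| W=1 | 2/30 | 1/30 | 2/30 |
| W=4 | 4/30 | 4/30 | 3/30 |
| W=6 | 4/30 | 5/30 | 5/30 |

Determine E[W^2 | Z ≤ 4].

P(Z ≤ 4) = 1/3.
Σ W^2·P over the event = 1·(2/30) + 16·(4/30) + 36·(4/30) = 7.
E[W^2 | Z ≤ 4] = (7) / (1/3) = 21.

21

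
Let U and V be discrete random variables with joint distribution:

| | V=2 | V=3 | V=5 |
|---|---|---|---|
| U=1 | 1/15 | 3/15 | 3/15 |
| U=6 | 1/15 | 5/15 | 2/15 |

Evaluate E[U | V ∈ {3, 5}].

48/13

P(V ∈ {3, 5}) = 13/15.
Summing U·P(U=x,V=y) over the conditioning event gives 16/5.
E[U | V ∈ {3, 5}] = (16/5) / (13/15) = 48/13.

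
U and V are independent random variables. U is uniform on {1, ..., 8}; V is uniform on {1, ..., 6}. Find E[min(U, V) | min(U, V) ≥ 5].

43/8

Outcomes with min(U, V) ≥ 5: (5,5), (5,6), (6,5), (6,6), (7,5), (7,6), (8,5), (8,6), each with probability 1/48.
E[min(U, V) | min(U, V) ≥ 5] = (5 + 5 + 5 + 6 + 5 + 6 + 5 + 6) / 8 = 43/8.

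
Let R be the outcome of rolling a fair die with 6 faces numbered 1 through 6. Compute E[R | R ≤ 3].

2

Given R ≤ 3, R is equally likely to be any of {1, 2, 3}.
E[R | R ≤ 3] = (1 + 2 + 3) / 3 = 2.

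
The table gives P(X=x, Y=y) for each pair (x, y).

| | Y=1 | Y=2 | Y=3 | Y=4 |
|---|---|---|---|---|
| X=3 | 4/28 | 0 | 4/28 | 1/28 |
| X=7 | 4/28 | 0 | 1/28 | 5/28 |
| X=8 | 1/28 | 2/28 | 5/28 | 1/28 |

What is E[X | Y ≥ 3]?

P(Y ≥ 3) = 17/28.
Σ X·P over the event = 3·(4/28) + 3·(1/28) + 7·(1/28) + 7·(5/28) + 8·(5/28) + 8·(1/28) = 15/4.
E[X | Y ≥ 3] = (15/4) / (17/28) = 105/17.

105/17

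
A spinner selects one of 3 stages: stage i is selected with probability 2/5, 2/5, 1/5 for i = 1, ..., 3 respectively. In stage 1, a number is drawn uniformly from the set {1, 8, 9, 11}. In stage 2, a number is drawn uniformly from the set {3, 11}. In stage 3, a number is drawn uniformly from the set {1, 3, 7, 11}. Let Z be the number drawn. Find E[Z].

34/5

E[Z | stage 1] = (1+8+9+11)/4 = 29/4.
E[Z | stage 2] = (3+11)/2 = 7.
E[Z | stage 3] = (1+3+7+11)/4 = 11/2.
E[Z] = (2/5)·(29/4) + (2/5)·(7) + (1/5)·(11/2) = 34/5.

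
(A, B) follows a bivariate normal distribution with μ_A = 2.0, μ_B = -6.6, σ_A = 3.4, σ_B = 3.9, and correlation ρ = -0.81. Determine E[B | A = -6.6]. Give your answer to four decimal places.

The regression of B on A has slope ρ·σ_B/σ_A and passes through (μ_A, μ_B).
E[B | A=-6.6] = -6.6 + (-0.81)·(3.9/3.4)·(-6.6 − (2.0)) = -6.6 + (-0.92912)·(-8.6) = 1.3904.

1.3904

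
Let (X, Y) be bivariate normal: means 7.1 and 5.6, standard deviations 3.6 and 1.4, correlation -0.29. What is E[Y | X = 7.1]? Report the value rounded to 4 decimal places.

The regression of Y on X has slope ρ·σ_Y/σ_X and passes through (μ_X, μ_Y).
E[Y | X=7.1] = 5.6 + (-0.29)·(1.4/3.6)·(7.1 − (7.1)) = 5.6 + (-0.11278)·(0) = 5.6000.

5.6000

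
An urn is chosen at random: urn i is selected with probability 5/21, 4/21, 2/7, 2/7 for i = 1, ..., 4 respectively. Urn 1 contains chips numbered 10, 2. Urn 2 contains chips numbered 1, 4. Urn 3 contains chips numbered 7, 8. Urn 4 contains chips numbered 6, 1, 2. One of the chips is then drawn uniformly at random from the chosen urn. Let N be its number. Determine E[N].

E[N | urn 1] = (10+2)/2 = 6.
E[N | urn 2] = (1+4)/2 = 5/2.
E[N | urn 3] = (7+8)/2 = 15/2.
E[N | urn 4] = (6+1+2)/3 = 3.
By the law of total expectation,
E[N] = (5/21)·(6) + (4/21)·(5/2) + (2/7)·(15/2) + (2/7)·(3) = 103/21.

103/21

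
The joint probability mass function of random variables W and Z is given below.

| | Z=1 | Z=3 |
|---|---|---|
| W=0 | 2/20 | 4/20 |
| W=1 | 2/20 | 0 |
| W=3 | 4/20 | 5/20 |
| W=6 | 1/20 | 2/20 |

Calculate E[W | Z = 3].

27/11

P(Z = 3) = 11/20.
Σ W·P over the event = 0·(4/20) + 3·(5/20) + 6·(2/20) = 27/20.
E[W | Z = 3] = (27/20) / (11/20) = 27/11.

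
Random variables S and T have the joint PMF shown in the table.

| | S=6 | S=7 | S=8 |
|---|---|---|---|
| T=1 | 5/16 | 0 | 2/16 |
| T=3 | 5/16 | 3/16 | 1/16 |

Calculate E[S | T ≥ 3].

59/9

P(T ≥ 3) = 9/16.
Summing S·P(S=x,T=y) over the conditioning event gives 59/16.
E[S | T ≥ 3] = (59/16) / (9/16) = 59/9.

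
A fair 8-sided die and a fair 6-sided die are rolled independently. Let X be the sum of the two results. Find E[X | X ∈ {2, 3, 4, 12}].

P(X ∈ {2, 3, 4, 12}) = 3/16.
Σ over the event: 2·1/48 + 3·1/24 + 4·1/16 + 12·1/16 = 7/6.
E[X | X ∈ {2, 3, 4, 12}] = (7/6) / (3/16) = 56/9.

56/9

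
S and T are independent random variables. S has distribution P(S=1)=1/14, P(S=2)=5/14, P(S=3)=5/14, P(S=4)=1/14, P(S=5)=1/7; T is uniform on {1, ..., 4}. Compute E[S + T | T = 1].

27/7

P(T = 1) = 1/4.
Summing (S+T)·P(x,y) over outcomes with T = 1 gives 27/28.
E[S + T | T = 1] = (27/28) / (1/4) = 27/7.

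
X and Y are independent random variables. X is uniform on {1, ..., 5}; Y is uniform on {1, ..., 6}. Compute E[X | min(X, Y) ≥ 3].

4

P(min(X, Y) ≥ 3) = 2/5.
Summing X·P(x,y) over outcomes with min(X, Y) ≥ 3 gives 8/5.
E[X | min(X, Y) ≥ 3] = (8/5) / (2/5) = 4.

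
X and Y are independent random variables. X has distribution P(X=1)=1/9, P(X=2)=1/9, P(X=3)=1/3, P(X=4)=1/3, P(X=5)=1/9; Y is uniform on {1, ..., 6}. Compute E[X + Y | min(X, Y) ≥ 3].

115/14

P(min(X, Y) ≥ 3) = 14/27.
Summing (X+Y)·P(x,y) over outcomes with min(X, Y) ≥ 3 gives 115/27.
E[X + Y | min(X, Y) ≥ 3] = (115/27) / (14/27) = 115/14.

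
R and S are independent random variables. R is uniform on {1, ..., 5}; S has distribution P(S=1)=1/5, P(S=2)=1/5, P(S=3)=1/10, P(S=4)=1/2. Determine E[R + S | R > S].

P(R > S) = 21/50.
Summing (R+S)·P(x,y) over outcomes with R > S gives 66/25.
E[R + S | R > S] = (66/25) / (21/50) = 44/7.

44/7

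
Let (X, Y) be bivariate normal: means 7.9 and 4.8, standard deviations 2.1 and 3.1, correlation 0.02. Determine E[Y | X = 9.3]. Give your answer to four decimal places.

4.8413

The regression of Y on X has slope ρ·σ_Y/σ_X and passes through (μ_X, μ_Y).
E[Y | X=9.3] = 4.8 + (0.02)·(3.1/2.1)·(9.3 − (7.9)) = 4.8 + (0.029524)·(1.4) = 4.8413.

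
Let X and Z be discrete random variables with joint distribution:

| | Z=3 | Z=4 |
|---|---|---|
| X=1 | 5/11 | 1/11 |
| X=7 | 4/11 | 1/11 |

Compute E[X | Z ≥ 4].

P(Z ≥ 4) = 2/11.
Σ X·P over the event = 1·(1/11) + 7·(1/11) = 8/11.
E[X | Z ≥ 4] = (8/11) / (2/11) = 4.

4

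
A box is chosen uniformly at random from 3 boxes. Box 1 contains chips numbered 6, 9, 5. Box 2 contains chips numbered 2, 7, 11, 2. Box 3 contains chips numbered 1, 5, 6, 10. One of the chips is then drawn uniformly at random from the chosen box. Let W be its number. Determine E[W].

E[W | box 1] = (6+9+5)/3 = 20/3.
E[W | box 2] = (2+7+11+2)/4 = 11/2.
E[W | box 3] = (1+5+6+10)/4 = 11/2.
By the law of total expectation,
E[W] = (1/3)·(20/3) + (1/3)·(11/2) + (1/3)·(11/2) = 53/9.

53/9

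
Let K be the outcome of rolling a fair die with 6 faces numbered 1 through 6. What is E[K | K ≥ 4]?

Given K ≥ 4, K is equally likely to be any of {4, 5, 6}.
E[K | K ≥ 4] = (4 + 5 + 6) / 3 = 5.

5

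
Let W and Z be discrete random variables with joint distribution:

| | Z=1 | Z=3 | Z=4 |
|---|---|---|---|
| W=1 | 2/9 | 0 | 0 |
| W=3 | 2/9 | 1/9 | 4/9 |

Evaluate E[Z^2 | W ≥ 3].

P(W ≥ 3) = 7/9.
Σ Z^2·P over the event = 1·(2/9) + 9·(1/9) + 16·(4/9) = 25/3.
E[Z^2 | W ≥ 3] = (25/3) / (7/9) = 75/7.

75/7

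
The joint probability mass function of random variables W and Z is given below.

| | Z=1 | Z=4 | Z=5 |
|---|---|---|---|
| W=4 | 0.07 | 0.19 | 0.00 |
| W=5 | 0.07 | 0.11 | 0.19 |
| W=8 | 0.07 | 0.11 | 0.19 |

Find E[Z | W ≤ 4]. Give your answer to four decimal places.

3.1923

P(W ≤ 4) = 0.26.
Σ Z·P over the event = 1·(0.07) + 4·(0.19) = 0.83.
E[Z | W ≤ 4] = (0.83) / (0.26) = 3.1923.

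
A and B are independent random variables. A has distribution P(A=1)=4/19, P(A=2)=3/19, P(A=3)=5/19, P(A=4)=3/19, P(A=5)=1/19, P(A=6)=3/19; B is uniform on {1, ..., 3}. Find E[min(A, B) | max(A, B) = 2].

P(max(A, B) = 2) = 10/57.
Summing min(A,B)·P(x,y) over outcomes with max(A, B) = 2 gives 13/57.
E[min(A, B) | max(A, B) = 2] = (13/57) / (10/57) = 13/10.

13/10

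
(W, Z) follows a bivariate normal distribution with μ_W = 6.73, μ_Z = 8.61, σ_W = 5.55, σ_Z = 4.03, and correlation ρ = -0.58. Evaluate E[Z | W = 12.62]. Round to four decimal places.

For a bivariate normal, E[Z | W=x] = μ_Z + ρ·(σ_Z/σ_W)·(x − μ_W).
E[Z | W=12.62] = 8.61 + (-0.58)·(4.03/5.55)·(12.62 − (6.73)) = 8.61 + (-0.42115)·(5.89) = 6.1294.

6.1294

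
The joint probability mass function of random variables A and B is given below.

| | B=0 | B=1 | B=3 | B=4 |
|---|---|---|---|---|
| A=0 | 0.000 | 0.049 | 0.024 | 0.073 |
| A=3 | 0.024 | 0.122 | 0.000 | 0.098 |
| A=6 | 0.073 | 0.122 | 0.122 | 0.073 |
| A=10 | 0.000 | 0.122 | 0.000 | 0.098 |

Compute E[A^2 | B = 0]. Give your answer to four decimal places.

P(B = 0) = 0.097.
Σ A^2·P over the event = 9·(0.024) + 36·(0.073) = 2.844.
E[A^2 | B = 0] = (2.844) / (0.097) = 29.3196.

29.3196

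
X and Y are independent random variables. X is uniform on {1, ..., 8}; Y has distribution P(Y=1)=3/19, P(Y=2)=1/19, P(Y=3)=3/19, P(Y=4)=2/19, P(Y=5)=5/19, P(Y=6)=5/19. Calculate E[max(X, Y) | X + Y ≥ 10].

P(X + Y ≥ 10) = 29/76.
Summing max(X,Y)·P(x,y) over outcomes with X + Y ≥ 10 gives 195/76.
E[max(X, Y) | X + Y ≥ 10] = (195/76) / (29/76) = 195/29.

195/29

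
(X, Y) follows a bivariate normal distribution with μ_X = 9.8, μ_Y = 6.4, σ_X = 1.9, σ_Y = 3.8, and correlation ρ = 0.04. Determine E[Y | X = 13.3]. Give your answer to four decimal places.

6.6800

For a bivariate normal, E[Y | X=x] = μ_Y + ρ·(σ_Y/σ_X)·(x − μ_X).
E[Y | X=13.3] = 6.4 + (0.04)·(3.8/1.9)·(13.3 − (9.8)) = 6.4 + (0.08)·(3.5) = 6.6800.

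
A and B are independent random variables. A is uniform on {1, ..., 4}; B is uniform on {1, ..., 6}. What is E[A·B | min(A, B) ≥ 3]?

Outcomes with min(A, B) ≥ 3: (3,3), (3,4), (3,5), (3,6), (4,3), (4,4), (4,5), (4,6), each with probability 1/24.
E[A·B | min(A, B) ≥ 3] = (9 + 12 + 15 + 18 + 12 + 16 + 20 + 24) / 8 = 63/4.

63/4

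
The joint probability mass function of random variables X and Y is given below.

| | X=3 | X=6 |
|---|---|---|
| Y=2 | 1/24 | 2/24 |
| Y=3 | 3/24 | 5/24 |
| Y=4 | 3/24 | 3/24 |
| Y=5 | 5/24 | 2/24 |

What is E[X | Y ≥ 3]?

31/7

P(Y ≥ 3) = 7/8.
Σ X·P over the event = 3·(3/24) + 3·(3/24) + 3·(5/24) + 6·(5/24) + 6·(3/24) + 6·(2/24) = 31/8.
E[X | Y ≥ 3] = (31/8) / (7/8) = 31/7.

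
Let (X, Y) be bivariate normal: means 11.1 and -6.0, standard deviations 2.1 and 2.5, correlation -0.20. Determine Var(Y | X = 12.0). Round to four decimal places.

6.0000

Var(Y | X=x) = (1 − ρ²)·σ_Y².
Var(Y | X=12.0) = (2.5)²·(1 − (-0.20)²) = 6.25·0.96 = 6.0000.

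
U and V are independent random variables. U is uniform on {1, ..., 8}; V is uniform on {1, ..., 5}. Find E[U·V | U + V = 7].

Outcomes with U + V = 7: (2,5), (3,4), (4,3), (5,2), (6,1), each with probability 1/40.
E[U·V | U + V = 7] = (10 + 12 + 12 + 10 + 6) / 5 = 10.

10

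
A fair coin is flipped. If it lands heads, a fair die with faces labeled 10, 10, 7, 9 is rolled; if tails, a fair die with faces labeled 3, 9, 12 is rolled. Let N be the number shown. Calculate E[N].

17/2

E[N | heads] = (10+10+7+9)/4 = 9.
E[N | tails] = (3+9+12)/3 = 8.
E[N] = (1/2)·(9) + (1/2)·(8) = 17/2.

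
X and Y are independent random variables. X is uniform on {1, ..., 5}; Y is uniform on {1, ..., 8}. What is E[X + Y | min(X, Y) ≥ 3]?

P(min(X, Y) ≥ 3) = 9/20.
Summing (X+Y)·P(x,y) over outcomes with min(X, Y) ≥ 3 gives 171/40.
E[X + Y | min(X, Y) ≥ 3] = (171/40) / (9/20) = 19/2.

19/2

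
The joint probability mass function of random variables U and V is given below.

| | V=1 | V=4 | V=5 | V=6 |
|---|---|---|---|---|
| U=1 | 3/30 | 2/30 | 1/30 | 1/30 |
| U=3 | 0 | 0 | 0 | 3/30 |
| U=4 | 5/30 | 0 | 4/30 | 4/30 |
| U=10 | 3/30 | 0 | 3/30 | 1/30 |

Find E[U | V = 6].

P(V = 6) = 3/10.
Σ U·P over the event = 1·(1/30) + 3·(3/30) + 4·(4/30) + 10·(1/30) = 6/5.
E[U | V = 6] = (6/5) / (3/10) = 4.

4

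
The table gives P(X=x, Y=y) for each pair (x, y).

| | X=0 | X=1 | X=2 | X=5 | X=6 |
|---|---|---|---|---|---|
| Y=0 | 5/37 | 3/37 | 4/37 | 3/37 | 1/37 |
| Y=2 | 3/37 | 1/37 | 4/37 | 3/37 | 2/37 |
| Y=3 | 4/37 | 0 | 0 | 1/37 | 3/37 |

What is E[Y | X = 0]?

P(X = 0) = 12/37.
Σ Y·P over the event = 0·(5/37) + 2·(3/37) + 3·(4/37) = 18/37.
E[Y | X = 0] = (18/37) / (12/37) = 3/2.

3/2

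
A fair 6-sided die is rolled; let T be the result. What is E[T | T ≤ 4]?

5/2

Given T ≤ 4, T is equally likely to be any of {1, 2, 3, 4}.
E[T | T ≤ 4] = (1 + 2 + 3 + 4) / 4 = 5/2.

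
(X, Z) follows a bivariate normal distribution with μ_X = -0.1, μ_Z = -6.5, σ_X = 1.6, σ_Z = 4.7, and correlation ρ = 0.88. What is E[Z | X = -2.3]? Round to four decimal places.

-12.1870

E[Z | X=x] = μ_Z + ρ(σ_Z/σ_X)(x − μ_X) for jointly normal variables.
E[Z | X=-2.3] = -6.5 + (0.88)·(4.7/1.6)·(-2.3 − (-0.1)) = -6.5 + (2.585)·(-2.2) = -12.1870.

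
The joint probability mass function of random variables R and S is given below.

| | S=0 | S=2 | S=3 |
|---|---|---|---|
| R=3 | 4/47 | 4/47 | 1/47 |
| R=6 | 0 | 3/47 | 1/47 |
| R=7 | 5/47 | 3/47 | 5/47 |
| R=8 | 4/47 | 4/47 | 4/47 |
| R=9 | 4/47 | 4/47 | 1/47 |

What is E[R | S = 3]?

P(S = 3) = 12/47.
Summing R·P(R=x,S=y) over the conditioning event gives 85/47.
E[R | S = 3] = (85/47) / (12/47) = 85/12.

85/12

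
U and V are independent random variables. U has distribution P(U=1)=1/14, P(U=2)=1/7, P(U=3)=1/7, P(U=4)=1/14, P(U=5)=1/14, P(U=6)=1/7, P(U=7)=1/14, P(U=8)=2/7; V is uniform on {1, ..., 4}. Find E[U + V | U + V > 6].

327/35

P(U + V > 6) = 5/8.
Summing (U+V)·P(x,y) over outcomes with U + V > 6 gives 327/56.
E[U + V | U + V > 6] = (327/56) / (5/8) = 327/35.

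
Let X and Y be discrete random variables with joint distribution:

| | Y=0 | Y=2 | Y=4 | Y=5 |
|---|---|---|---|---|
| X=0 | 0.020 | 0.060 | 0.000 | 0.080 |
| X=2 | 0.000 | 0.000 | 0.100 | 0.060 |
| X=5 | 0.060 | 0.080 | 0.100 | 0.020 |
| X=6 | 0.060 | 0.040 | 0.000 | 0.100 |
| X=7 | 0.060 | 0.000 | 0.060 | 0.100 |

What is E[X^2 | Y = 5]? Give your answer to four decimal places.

P(Y = 5) = 0.360.
Σ X^2·P over the event = 0·(0.080) + 4·(0.060) + 25·(0.020) + 36·(0.100) + 49·(0.100) = 9.240.
E[X^2 | Y = 5] = (9.240) / (0.360) = 25.6667.

25.6667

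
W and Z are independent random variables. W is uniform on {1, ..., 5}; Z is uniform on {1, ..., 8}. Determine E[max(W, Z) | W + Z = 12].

15/2

Outcomes with W + Z = 12: (4,8), (5,7), each with probability 1/40.
E[max(W, Z) | W + Z = 12] = (8 + 7) / 2 = 15/2.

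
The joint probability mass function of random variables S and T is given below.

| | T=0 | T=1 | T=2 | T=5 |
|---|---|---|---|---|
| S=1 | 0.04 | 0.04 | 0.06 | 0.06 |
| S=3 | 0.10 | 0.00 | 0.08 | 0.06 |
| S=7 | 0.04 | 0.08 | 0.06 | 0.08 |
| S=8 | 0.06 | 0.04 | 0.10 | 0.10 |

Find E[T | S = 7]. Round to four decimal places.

2.3077

P(S = 7) = 0.26.
Σ T·P over the event = 0·(0.04) + 1·(0.08) + 2·(0.06) + 5·(0.08) = 0.60.
E[T | S = 7] = (0.60) / (0.26) = 2.3077.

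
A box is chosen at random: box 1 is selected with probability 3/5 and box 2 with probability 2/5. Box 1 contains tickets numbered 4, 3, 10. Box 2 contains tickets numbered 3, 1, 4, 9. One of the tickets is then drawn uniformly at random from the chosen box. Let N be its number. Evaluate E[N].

E[N | box 1] = (4+3+10)/3 = 17/3.
E[N | box 2] = (3+1+4+9)/4 = 17/4.
By the law of total expectation,
E[N] = (3/5)·(17/3) + (2/5)·(17/4) = 51/10.

51/10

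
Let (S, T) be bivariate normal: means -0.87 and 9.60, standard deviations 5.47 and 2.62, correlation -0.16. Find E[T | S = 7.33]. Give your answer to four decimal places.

8.9716

E[T | S=x] = μ_T + ρ(σ_T/σ_S)(x − μ_S) for jointly normal variables.
E[T | S=7.33] = 9.60 + (-0.16)·(2.62/5.47)·(7.33 − (-0.87)) = 9.60 + (-0.076636)·(8.2) = 8.9716.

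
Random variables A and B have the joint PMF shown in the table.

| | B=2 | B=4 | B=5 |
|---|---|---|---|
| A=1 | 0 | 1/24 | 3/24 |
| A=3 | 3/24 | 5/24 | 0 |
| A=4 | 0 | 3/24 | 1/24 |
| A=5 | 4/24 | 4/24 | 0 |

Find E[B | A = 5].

P(A = 5) = 1/3.
Σ B·P over the event = 2·(4/24) + 4·(4/24) = 1.
E[B | A = 5] = (1) / (1/3) = 3.

3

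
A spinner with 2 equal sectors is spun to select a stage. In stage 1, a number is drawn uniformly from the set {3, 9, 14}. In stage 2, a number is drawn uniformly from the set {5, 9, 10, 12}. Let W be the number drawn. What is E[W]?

E[W | stage 1] = (3+9+14)/3 = 26/3.
E[W | stage 2] = (5+9+10+12)/4 = 9.
E[W] = (1/2)·(26/3) + (1/2)·(9) = 53/6.

53/6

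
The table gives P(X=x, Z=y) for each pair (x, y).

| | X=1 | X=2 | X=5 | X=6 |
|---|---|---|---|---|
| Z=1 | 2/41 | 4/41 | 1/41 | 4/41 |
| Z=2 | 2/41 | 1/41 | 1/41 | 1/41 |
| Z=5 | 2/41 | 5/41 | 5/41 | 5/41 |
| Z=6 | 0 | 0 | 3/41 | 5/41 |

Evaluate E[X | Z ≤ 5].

P(Z ≤ 5) = 33/41.
Summing X·P(X=x,Z=y) over the conditioning event gives 121/41.
E[X | Z ≤ 5] = (121/41) / (33/41) = 11/3.

11/3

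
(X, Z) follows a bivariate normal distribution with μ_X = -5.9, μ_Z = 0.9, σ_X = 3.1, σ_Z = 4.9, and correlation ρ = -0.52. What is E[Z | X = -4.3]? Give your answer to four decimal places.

E[Z | X=x] = μ_Z + ρ(σ_Z/σ_X)(x − μ_X) for jointly normal variables.
E[Z | X=-4.3] = 0.9 + (-0.52)·(4.9/3.1)·(-4.3 − (-5.9)) = 0.9 + (-0.82194)·(1.6) = -0.4151.

-0.4151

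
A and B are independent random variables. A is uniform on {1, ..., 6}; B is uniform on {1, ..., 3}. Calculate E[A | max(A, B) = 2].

5/3

Outcomes with max(A, B) = 2: (1,2), (2,1), (2,2), each with probability 1/18.
E[A | max(A, B) = 2] = (1 + 2 + 2) / 3 = 5/3.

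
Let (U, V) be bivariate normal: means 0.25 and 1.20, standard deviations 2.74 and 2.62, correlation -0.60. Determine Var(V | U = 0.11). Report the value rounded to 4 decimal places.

The conditional variance in a bivariate normal is σ_V²(1 − ρ²), independent of x.
Var(V | U=0.11) = (2.62)²·(1 − (-0.60)²) = 6.8644·0.64 = 4.3932.

4.3932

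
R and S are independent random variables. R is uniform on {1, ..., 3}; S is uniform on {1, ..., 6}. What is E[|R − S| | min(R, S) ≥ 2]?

Outcomes with min(R, S) ≥ 2: (2,2), (2,3), (2,4), (2,5), (2,6), (3,2), (3,3), (3,4), (3,5), (3,6), each with probability 1/18.
E[|R − S| | min(R, S) ≥ 2] = (0 + 1 + 2 + 3 + 4 + 1 + 0 + 1 + 2 + 3) / 10 = 17/10.

17/10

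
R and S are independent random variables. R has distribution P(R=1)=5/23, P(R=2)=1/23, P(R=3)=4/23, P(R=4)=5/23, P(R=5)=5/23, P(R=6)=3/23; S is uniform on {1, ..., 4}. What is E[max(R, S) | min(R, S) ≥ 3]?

P(min(R, S) ≥ 3) = 17/46.
Summing max(R,S)·P(x,y) over outcomes with min(R, S) ≥ 3 gives 77/46.
E[max(R, S) | min(R, S) ≥ 3] = (77/46) / (17/46) = 77/17.

77/17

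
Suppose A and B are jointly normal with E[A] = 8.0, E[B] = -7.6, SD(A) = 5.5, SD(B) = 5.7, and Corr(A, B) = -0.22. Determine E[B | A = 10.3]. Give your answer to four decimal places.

The regression of B on A has slope ρ·σ_B/σ_A and passes through (μ_A, μ_B).
E[B | A=10.3] = -7.6 + (-0.22)·(5.7/5.5)·(10.3 − (8.0)) = -7.6 + (-0.228)·(2.3) = -8.1244.

-8.1244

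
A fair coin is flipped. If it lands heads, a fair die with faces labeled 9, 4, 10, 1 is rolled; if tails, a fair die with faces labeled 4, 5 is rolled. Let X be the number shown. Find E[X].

E[X | heads] = (9+4+10+1)/4 = 6.
E[X | tails] = (4+5)/2 = 9/2.
By the law of total expectation,
E[X] = (1/2)·(6) + (1/2)·(9/2) = 21/4.

21/4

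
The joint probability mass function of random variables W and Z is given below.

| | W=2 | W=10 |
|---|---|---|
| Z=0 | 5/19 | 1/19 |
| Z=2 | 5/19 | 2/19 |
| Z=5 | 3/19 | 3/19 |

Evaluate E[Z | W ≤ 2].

25/13

P(W ≤ 2) = 13/19.
Σ Z·P over the event = 0·(5/19) + 2·(5/19) + 5·(3/19) = 25/19.
E[Z | W ≤ 2] = (25/19) / (13/19) = 25/13.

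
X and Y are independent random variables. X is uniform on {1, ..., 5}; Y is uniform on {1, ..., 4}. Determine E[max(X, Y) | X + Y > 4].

57/14

P(X + Y > 4) = 7/10.
Summing max(X,Y)·P(x,y) over outcomes with X + Y > 4 gives 57/20.
E[max(X, Y) | X + Y > 4] = (57/20) / (7/10) = 57/14.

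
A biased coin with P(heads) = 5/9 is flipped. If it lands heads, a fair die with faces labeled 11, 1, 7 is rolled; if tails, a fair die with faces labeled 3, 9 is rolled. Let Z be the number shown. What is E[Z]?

167/27

E[Z | heads] = (11+1+7)/3 = 19/3.
E[Z | tails] = (3+9)/2 = 6.
By the law of total expectation,
E[Z] = (5/9)·(19/3) + (4/9)·(6) = 167/27.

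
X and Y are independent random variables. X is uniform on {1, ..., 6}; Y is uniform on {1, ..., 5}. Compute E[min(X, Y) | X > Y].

P(X > Y) = 1/2.
Summing min(X,Y)·P(x,y) over outcomes with X > Y gives 7/6.
E[min(X, Y) | X > Y] = (7/6) / (1/2) = 7/3.

7/3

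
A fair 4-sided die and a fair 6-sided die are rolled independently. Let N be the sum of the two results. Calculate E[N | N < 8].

P(N < 8) = 3/4.
Σ over the event: 2·1/24 + 3·1/12 + 4·1/8 + 5·1/6 + 6·1/6 + 7·1/6 = 23/6.
E[N | N < 8] = (23/6) / (3/4) = 46/9.

46/9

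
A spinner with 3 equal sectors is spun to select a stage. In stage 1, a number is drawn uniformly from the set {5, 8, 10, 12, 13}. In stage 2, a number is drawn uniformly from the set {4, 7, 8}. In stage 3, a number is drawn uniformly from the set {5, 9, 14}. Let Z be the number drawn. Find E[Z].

E[Z | stage 1] = (5+8+10+12+13)/5 = 48/5.
E[Z | stage 2] = (4+7+8)/3 = 19/3.
E[Z | stage 3] = (5+9+14)/3 = 28/3.
By the law of total expectation,
E[Z] = (1/3)·(48/5) + (1/3)·(19/3) + (1/3)·(28/3) = 379/45.

379/45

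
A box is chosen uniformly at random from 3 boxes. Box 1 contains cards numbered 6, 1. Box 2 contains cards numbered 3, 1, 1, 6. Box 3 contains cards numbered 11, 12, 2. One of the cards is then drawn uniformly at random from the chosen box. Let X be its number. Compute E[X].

175/36

E[X | box 1] = (6+1)/2 = 7/2.
E[X | box 2] = (3+1+1+6)/4 = 11/4.
E[X | box 3] = (11+12+2)/3 = 25/3.
By the law of total expectation,
E[X] = (1/3)·(7/2) + (1/3)·(11/4) + (1/3)·(25/3) = 175/36.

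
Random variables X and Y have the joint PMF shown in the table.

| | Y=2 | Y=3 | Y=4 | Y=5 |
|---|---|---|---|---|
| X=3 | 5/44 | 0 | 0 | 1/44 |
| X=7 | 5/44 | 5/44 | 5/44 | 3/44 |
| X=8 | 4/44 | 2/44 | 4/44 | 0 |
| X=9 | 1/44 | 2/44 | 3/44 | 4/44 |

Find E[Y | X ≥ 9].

P(X ≥ 9) = 5/22.
Σ Y·P over the event = 2·(1/44) + 3·(2/44) + 4·(3/44) + 5·(4/44) = 10/11.
E[Y | X ≥ 9] = (10/11) / (5/22) = 4.

4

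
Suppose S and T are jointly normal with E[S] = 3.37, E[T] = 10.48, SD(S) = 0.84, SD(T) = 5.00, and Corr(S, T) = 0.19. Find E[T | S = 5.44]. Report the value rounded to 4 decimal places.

12.8211

E[T | S=x] = μ_T + ρ(σ_T/σ_S)(x − μ_S) for jointly normal variables.
E[T | S=5.44] = 10.48 + (0.19)·(5.00/0.84)·(5.44 − (3.37)) = 10.48 + (1.13095)·(2.07) = 12.8211.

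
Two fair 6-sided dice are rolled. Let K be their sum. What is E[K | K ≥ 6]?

P(K ≥ 6) = 13/18.
Σ over the event: 6·5/36 + 7·1/6 + 8·5/36 + 9·1/9 + 10·1/12 + 11·1/18 + 12·1/36 = 53/9.
E[K | K ≥ 6] = (53/9) / (13/18) = 106/13.

106/13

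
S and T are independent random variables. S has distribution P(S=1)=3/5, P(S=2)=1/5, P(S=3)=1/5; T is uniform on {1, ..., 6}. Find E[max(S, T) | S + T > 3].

P(S + T > 3) = 23/30.
Summing max(S,T)·P(x,y) over outcomes with S + T > 3 gives 49/15.
E[max(S, T) | S + T > 3] = (49/15) / (23/30) = 98/23.

98/23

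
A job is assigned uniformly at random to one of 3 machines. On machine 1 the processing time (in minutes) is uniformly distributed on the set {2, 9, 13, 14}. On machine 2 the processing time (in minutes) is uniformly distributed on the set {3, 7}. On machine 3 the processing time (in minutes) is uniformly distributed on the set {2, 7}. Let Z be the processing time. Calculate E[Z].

19/3

E[Z | machine 1] = (2+9+13+14)/4 = 19/2.
E[Z | machine 2] = (3+7)/2 = 5.
E[Z | machine 3] = (2+7)/2 = 9/2.
E[Z] = (1/3)·(19/2) + (1/3)·(5) + (1/3)·(9/2) = 19/3.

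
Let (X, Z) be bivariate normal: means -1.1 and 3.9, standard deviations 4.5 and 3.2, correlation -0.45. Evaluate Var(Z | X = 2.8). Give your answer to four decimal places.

8.1664

Var(Z | X=x) = (1 − ρ²)·σ_Z².
Var(Z | X=2.8) = (3.2)²·(1 − (-0.45)²) = 10.24·0.7975 = 8.1664.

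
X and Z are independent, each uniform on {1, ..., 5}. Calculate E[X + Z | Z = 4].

7

P(Z = 4) = 1/5.
Summing (X+Z)·P(x,y) over outcomes with Z = 4 gives 7/5.
E[X + Z | Z = 4] = (7/5) / (1/5) = 7.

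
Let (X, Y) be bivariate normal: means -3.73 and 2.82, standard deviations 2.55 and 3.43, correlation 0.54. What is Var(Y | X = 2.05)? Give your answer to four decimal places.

8.3343

For a bivariate normal, Var(Y | X=x) = σ_Y²(1 − ρ²).
Var(Y | X=2.05) = (3.43)²·(1 − (0.54)²) = 11.7649·0.7084 = 8.3343.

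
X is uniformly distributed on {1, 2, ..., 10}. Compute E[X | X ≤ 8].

9/2

Given X ≤ 8, X is equally likely to be any of {1, 2, 3, 4, 5, 6, 7, 8}.
E[X | X ≤ 8] = (1 + 2 + 3 + 4 + 5 + 6 + 7 + 8) / 8 = 9/2.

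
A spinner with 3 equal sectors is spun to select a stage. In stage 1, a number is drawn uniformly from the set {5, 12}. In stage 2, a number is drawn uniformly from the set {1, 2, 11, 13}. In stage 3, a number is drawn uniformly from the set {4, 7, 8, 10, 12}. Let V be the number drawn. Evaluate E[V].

469/60

E[V | stage 1] = (5+12)/2 = 17/2.
E[V | stage 2] = (1+2+11+13)/4 = 27/4.
E[V | stage 3] = (4+7+8+10+12)/5 = 41/5.
By the law of total expectation,
E[V] = (1/3)·(17/2) + (1/3)·(27/4) + (1/3)·(41/5) = 469/60.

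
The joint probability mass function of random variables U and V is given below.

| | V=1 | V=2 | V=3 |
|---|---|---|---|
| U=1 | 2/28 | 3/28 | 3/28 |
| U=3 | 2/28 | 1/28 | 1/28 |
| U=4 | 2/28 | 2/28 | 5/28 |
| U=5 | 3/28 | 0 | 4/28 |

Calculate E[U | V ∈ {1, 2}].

3

P(V ∈ {1, 2}) = 15/28.
Σ U·P over the event = 1·(2/28) + 1·(3/28) + 3·(2/28) + 3·(1/28) + 4·(2/28) + 4·(2/28) + 5·(3/28) = 45/28.
E[U | V ∈ {1, 2}] = (45/28) / (15/28) = 3.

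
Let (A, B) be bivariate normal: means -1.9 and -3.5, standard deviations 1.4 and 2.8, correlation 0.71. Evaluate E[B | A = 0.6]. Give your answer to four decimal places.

E[B | A=x] = μ_B + ρ(σ_B/σ_A)(x − μ_A) for jointly normal variables.
E[B | A=0.6] = -3.5 + (0.71)·(2.8/1.4)·(0.6 − (-1.9)) = -3.5 + (1.42)·(2.5) = 0.0500.

0.0500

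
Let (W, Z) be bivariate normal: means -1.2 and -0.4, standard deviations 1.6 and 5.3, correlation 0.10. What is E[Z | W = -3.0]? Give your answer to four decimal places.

The regression of Z on W has slope ρ·σ_Z/σ_W and passes through (μ_W, μ_Z).
E[Z | W=-3.0] = -0.4 + (0.10)·(5.3/1.6)·(-3.0 − (-1.2)) = -0.4 + (0.33125)·(-1.8) = -0.9963.

-0.9963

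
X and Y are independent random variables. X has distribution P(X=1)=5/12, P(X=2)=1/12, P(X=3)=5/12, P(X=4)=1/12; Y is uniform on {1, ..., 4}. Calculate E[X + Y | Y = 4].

P(Y = 4) = 1/4.
Summing (X+Y)·P(x,y) over outcomes with Y = 4 gives 37/24.
E[X + Y | Y = 4] = (37/24) / (1/4) = 37/6.

37/6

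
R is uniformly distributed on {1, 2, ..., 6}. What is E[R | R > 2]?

9/2

Given R > 2, R is equally likely to be any of {3, 4, 5, 6}.
E[R | R > 2] = (3 + 4 + 5 + 6) / 4 = 9/2.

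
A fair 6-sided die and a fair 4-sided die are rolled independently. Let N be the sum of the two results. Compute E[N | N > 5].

P(N > 5) = 7/12.
Σ over the event: 6·1/6 + 7·1/6 + 8·1/8 + 9·1/12 + 10·1/24 = 13/3.
E[N | N > 5] = (13/3) / (7/12) = 52/7.

52/7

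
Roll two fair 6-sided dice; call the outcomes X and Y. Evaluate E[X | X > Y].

14/3

P(X > Y) = 5/12.
Summing X·P(x,y) over outcomes with X > Y gives 35/18.
E[X | X > Y] = (35/18) / (5/12) = 14/3.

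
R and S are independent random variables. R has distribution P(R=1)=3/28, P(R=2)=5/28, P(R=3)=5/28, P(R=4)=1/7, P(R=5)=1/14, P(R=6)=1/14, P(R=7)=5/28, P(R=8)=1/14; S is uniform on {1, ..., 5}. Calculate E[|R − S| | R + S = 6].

2

P(R + S = 6) = 19/140.
Summing |R−S|·P(x,y) over outcomes with R + S = 6 gives 19/70.
E[|R − S| | R + S = 6] = (19/70) / (19/140) = 2.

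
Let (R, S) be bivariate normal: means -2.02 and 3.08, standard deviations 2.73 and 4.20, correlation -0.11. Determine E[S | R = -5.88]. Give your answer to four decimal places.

The regression of S on R has slope ρ·σ_S/σ_R and passes through (μ_R, μ_S).
E[S | R=-5.88] = 3.08 + (-0.11)·(4.20/2.73)·(-5.88 − (-2.02)) = 3.08 + (-0.16923)·(-3.86) = 3.7332.

3.7332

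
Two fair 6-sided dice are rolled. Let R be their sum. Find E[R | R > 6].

26/3

P(R > 6) = 7/12.
Σ over the event: 7·1/6 + 8·5/36 + 9·1/9 + 10·1/12 + 11·1/18 + 12·1/36 = 91/18.
E[R | R > 6] = (91/18) / (7/12) = 26/3.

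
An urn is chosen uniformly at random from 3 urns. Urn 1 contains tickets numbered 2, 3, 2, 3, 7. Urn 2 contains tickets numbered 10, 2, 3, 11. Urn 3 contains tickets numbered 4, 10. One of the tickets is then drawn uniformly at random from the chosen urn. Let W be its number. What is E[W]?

169/30

E[W | urn 1] = (2+3+2+3+7)/5 = 17/5.
E[W | urn 2] = (10+2+3+11)/4 = 13/2.
E[W | urn 3] = (4+10)/2 = 7.
E[W] = (1/3)·(17/5) + (1/3)·(13/2) + (1/3)·(7) = 169/30.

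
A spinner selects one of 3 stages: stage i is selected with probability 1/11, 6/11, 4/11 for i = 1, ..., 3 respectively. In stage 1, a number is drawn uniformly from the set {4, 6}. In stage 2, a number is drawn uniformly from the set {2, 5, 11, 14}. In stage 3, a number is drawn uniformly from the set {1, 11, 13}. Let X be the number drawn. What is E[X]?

E[X | stage 1] = (4+6)/2 = 5.
E[X | stage 2] = (2+5+11+14)/4 = 8.
E[X | stage 3] = (1+11+13)/3 = 25/3.
By the law of total expectation,
E[X] = (1/11)·(5) + (6/11)·(8) + (4/11)·(25/3) = 259/33.

259/33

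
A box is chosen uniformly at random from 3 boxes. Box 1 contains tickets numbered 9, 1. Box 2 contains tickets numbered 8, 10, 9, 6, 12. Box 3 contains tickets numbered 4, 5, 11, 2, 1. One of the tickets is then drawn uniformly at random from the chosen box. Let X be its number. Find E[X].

31/5

E[X | box 1] = (9+1)/2 = 5.
E[X | box 2] = (8+10+9+6+12)/5 = 9.
E[X | box 3] = (4+5+11+2+1)/5 = 23/5.
E[X] = (1/3)·(5) + (1/3)·(9) + (1/3)·(23/5) = 31/5.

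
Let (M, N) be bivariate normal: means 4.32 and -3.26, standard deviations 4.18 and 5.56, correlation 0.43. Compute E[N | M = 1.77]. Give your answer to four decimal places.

E[N | M=x] = μ_N + ρ(σ_N/σ_M)(x − μ_M) for jointly normal variables.
E[N | M=1.77] = -3.26 + (0.43)·(5.56/4.18)·(1.77 − (4.32)) = -3.26 + (0.57196)·(-2.55) = -4.7185.

-4.7185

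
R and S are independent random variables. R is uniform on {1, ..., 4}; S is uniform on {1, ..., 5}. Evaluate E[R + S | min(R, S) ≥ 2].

P(min(R, S) ≥ 2) = 3/5.
Summing (R+S)·P(x,y) over outcomes with min(R, S) ≥ 2 gives 39/10.
E[R + S | min(R, S) ≥ 2] = (39/10) / (3/5) = 13/2.

13/2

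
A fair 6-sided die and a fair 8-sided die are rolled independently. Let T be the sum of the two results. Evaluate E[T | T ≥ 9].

P(T ≥ 9) = 7/16.
Σ over the event: 9·1/8 + 10·5/48 + 11·1/12 + 12·1/16 + 13·1/24 + 14·1/48 = 14/3.
E[T | T ≥ 9] = (14/3) / (7/16) = 32/3.

32/3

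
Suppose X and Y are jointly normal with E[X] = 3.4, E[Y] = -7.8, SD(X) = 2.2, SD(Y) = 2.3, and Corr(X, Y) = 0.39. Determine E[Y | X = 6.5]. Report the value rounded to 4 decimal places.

For a bivariate normal, E[Y | X=x] = μ_Y + ρ·(σ_Y/σ_X)·(x − μ_X).
E[Y | X=6.5] = -7.8 + (0.39)·(2.3/2.2)·(6.5 − (3.4)) = -7.8 + (0.40773)·(3.1) = -6.5360.

-6.5360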